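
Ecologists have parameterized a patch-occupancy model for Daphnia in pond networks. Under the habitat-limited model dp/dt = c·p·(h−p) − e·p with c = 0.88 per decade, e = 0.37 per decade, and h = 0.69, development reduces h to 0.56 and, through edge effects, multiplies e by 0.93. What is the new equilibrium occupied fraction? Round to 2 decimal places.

0.17

Before: p* = h − e/c = 0.69 − 0.37/0.88 = 0.69 − 0.4205 = 0.2695.
After: c = 0.88, e = 0.3441, h = 0.56; p* = 0.56 − 0.3441/0.88 = 0.1690.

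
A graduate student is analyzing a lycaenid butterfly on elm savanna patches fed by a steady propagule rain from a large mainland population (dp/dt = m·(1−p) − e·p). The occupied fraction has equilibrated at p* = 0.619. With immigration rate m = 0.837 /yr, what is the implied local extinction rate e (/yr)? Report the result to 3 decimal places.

0.515

At equilibrium m(1−p*) = e·p*, so e = m(1−p*)/p*.
e = 0.837 × 0.3810 / 0.619 = 0.5152.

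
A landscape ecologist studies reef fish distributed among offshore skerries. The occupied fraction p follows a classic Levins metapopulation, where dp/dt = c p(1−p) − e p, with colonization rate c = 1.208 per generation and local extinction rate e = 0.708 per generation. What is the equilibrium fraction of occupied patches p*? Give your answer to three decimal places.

0.414

Setting dp/dt = 0 and dividing through by p* gives c·(1−p*) = e.
So p* = 1 − e/c = 1 − 0.708/1.208 = 1 − 0.5861 = 0.4139.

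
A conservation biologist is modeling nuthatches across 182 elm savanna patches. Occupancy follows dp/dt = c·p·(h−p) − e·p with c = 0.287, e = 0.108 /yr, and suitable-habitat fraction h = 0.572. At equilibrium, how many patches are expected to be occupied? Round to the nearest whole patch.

36

p* = h − e/c = 0.572 − 0.3763 = 0.1957.
Expected occupied patches = N × p* = 182 × 0.1957 = 35.62 ≈ 36.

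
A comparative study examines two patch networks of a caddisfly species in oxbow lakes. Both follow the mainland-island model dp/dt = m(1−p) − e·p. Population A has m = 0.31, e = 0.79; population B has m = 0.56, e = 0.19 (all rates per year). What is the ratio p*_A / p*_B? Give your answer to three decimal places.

0.377

A: p*_A = m/(m+e) = 0.31/1.1000 = 0.2818.
B: p*_B = 0.56/0.7500 = 0.7467.
p*_A / p*_B = 0.2818/0.7467 = 0.3774.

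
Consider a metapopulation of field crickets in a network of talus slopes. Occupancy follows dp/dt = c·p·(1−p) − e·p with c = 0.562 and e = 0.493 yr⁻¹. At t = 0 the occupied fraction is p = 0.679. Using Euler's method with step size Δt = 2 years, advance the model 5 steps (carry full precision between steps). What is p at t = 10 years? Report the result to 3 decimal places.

Update rule: p ← p + [c·p·(1−p) − e·p]·Δt with Δt = 2.
  1  |  dp/dt·Δt = -0.424508  |  p_1 = 0.254492
  2  |  dp/dt·Δt = -0.037677  |  p_2 = 0.216815
  3  |  dp/dt·Δt = -0.022917  |  p_3 = 0.193897
  4  |  dp/dt·Δt = -0.015500  |  p_4 = 0.178397
  5  |  dp/dt·Δt = -0.011153  |  p_5 = 0.167244

0.167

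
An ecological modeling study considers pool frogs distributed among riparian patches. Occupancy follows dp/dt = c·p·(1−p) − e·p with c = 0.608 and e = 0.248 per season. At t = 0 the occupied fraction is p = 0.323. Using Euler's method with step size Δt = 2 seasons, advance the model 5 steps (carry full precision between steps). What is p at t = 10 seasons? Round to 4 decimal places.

Update rule: p ← p + [c·p·(1−p) − e·p]·Δt with Δt = 2.
t = 2: p = 0.32300 + (+0.10570) = 0.42870
t = 4: p = 0.42870 + (+0.08518) = 0.51388
t = 6: p = 0.51388 + (+0.04888) = 0.56276
t = 8: p = 0.56276 + (+0.02008) = 0.58284
t = 10: p = 0.58284 + (+0.00657) = 0.58941

0.5894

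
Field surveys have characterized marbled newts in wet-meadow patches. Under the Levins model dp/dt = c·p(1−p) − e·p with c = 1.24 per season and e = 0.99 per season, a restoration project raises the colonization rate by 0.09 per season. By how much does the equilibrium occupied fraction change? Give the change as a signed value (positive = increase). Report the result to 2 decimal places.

0.05

Before: p* = 1 − 0.99/1.24 = 0.2016.
After the change, c = 1.33, e = 0.99, so p* = 1 − 0.99/1.33 = 0.2556.
Δp* = 0.2556 − 0.2016 = +0.0540.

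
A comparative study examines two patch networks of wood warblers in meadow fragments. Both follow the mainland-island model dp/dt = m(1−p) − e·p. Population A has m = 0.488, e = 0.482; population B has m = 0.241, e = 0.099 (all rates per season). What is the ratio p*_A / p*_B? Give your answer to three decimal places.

A: p*_A = m/(m+e) = 0.488/0.9700 = 0.5031.
B: p*_B = 0.241/0.3400 = 0.7088.
p*_A / p*_B = 0.5031/0.7088 = 0.7098.

0.710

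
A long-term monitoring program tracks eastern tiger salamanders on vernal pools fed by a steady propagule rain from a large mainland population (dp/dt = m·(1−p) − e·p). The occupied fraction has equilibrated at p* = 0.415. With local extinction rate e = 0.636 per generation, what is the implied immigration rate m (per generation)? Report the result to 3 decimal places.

0.451

At equilibrium m(1−p*) = e·p*, so m = e·p*/(1−p*).
m = 0.636 × 0.415 / 0.5850 = 0.2639/0.5850 = 0.4512.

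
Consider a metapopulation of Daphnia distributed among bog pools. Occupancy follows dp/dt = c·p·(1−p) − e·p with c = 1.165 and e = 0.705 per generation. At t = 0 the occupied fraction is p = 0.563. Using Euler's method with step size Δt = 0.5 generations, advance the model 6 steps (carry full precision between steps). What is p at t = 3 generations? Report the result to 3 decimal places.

0.419

Update rule: p ← p + [c·p·(1−p) − e·p]·Δt with Δt = 0.5.
p: 0.56300 → 0.50786  (Δp = -0.05514)
p: 0.50786 → 0.47443  (Δp = -0.03343)
p: 0.47443 → 0.45243  (Δp = -0.02199)
p: 0.45243 → 0.43726  (Δp = -0.01518)
p: 0.43726 → 0.42646  (Δp = -0.01080)
p: 0.42646 → 0.41861  (Δp = -0.00785)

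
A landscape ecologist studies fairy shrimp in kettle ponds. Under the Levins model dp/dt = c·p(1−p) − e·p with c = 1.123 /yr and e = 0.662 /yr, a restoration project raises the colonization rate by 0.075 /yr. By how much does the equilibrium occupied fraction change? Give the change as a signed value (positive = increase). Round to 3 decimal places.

0.037

Before: p* = 1 − 0.662/1.123 = 0.4105.
After the change, c = 1.198, e = 0.662, so p* = 1 − 0.662/1.198 = 0.4474.
Δp* = 0.4474 − 0.4105 = +0.0369.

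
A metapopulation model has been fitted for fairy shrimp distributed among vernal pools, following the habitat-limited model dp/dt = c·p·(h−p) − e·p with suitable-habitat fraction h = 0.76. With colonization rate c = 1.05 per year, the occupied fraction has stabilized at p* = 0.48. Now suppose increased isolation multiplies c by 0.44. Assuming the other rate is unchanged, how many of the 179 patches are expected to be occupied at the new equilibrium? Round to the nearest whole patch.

22

Balance c(h−p*) = e gives e = 1.05×(0.76 − 0.48000) = 0.29400.
New p* = 0.76 − e/c = 0.76 − 0.29400/0.46200 = 0.12364.
Expected occupied = 179 × 0.12364 = 22.13 ≈ 22.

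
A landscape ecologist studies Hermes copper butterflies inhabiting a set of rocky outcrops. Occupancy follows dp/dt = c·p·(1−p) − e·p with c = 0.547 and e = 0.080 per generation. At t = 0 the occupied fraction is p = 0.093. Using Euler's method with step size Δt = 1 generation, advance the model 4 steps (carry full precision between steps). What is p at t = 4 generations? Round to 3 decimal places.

Update rule: p ← p + [c·p·(1−p) − e·p]·Δt with Δt = 1.
t = 1: p = 0.09300 + (+0.03870) = 0.13170
t = 2: p = 0.13170 + (+0.05202) = 0.18372
t = 3: p = 0.18372 + (+0.06733) = 0.25105
t = 4: p = 0.25105 + (+0.08276) = 0.33381

0.334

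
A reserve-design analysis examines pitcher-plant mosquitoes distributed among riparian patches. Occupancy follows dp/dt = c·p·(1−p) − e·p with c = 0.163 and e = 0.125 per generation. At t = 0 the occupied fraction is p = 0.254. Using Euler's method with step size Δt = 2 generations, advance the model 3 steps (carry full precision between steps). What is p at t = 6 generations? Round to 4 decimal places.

Update rule: p ← p + [c·p·(1−p) − e·p]·Δt with Δt = 2.
  1  |  dp/dt·Δt = -0.001728  |  p_1 = 0.252272
  2  |  dp/dt·Δt = -0.001574  |  p_2 = 0.250697
  3  |  dp/dt·Δt = -0.001436  |  p_3 = 0.249262

0.2493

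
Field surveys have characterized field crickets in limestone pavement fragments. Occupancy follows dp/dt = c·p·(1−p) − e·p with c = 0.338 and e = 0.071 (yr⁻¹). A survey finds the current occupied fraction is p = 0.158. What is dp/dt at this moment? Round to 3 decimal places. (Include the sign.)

0.034

Colonization term: c·p·(1−p) = 0.338×0.158×0.8420 = 0.04497.
Extinction term: e·p = 0.01122.
dp/dt = 0.04497 − 0.01122 = 0.03375.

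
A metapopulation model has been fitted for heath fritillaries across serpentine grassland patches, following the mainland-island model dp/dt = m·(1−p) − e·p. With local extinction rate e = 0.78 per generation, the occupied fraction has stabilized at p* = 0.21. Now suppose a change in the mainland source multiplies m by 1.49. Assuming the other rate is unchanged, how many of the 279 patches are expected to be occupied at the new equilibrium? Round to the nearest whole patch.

Balance m(1−p*) = e·p* gives m = e·p*/(1−p*) = 0.78×0.21000/0.79000 = 0.20734.
New p* = m/(m+e) = 0.30894/(0.30894+0.78000) = 0.28371.
Expected occupied = 279 × 0.28371 = 79.16 ≈ 79.

79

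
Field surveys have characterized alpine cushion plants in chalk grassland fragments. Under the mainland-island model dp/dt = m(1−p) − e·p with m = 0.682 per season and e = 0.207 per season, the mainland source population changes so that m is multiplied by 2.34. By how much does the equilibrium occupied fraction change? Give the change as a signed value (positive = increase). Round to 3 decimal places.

Before: p* = 0.682/(0.682+0.207) = 0.7672.
After: m = 1.59588, e = 0.207; p* = 1.59588/1.8029 = 0.8852.
Δp* = 0.8852 − 0.7672 = +0.1180.

0.118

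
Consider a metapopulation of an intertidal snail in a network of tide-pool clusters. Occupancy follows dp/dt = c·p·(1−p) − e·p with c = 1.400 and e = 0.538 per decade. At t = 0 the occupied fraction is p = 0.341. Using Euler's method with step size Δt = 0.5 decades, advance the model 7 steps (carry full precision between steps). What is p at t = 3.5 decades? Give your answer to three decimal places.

0.602

Update rule: p ← p + [c·p·(1−p) − e·p]·Δt with Δt = 0.5.
step 1: Δp = +0.06557, p = 0.40657
step 2: Δp = +0.05952, p = 0.46610
step 3: Δp = +0.04882, p = 0.51491
step 4: Δp = +0.03633, p = 0.55124
step 5: Δp = +0.02488, p = 0.57612
step 6: Δp = +0.01597, p = 0.59209
step 7: Δp = +0.00979, p = 0.60188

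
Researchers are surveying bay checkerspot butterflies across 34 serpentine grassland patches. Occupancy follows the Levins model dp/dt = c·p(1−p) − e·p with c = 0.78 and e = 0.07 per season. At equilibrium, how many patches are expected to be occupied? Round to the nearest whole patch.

31

p* = 1 − e/c = 1 − 0.07/0.78 = 0.9103.
Expected occupied patches = N × p* = 34 × 0.9103 = 30.95 ≈ 31.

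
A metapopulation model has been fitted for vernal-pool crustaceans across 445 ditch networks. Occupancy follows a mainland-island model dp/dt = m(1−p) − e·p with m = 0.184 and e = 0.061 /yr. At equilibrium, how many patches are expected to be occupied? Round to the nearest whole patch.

p* = m/(m+e) = 0.184/0.2450 = 0.7510.
Expected occupied patches = N × p* = 445 × 0.7510 = 334.20 ≈ 334.

334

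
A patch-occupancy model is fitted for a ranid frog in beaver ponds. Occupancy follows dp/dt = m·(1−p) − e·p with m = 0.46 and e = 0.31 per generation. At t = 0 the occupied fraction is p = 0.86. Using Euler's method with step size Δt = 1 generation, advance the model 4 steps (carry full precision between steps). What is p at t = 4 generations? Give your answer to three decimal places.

0.598

Update rule: p ← p + [m·(1−p) − e·p]·Δt with Δt = 1.
p: 0.86000 → 0.65780  (Δp = -0.20220)
p: 0.65780 → 0.61129  (Δp = -0.04651)
p: 0.61129 → 0.60060  (Δp = -0.01070)
p: 0.60060 → 0.59814  (Δp = -0.00246)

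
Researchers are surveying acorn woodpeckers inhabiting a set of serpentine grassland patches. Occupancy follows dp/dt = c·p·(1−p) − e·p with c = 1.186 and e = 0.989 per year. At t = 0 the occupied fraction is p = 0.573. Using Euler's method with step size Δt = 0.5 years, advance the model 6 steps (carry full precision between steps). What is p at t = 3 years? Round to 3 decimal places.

Update rule: p ← p + [c·p·(1−p) − e·p]·Δt with Δt = 0.5.
t = 0.5: p = 0.57300 + (-0.13826) = 0.43474
t = 1: p = 0.43474 + (-0.06926) = 0.36549
t = 1.5: p = 0.36549 + (-0.04321) = 0.32227
t = 2: p = 0.32227 + (-0.02985) = 0.29243
t = 2.5: p = 0.29243 + (-0.02191) = 0.27052
t = 3: p = 0.27052 + (-0.01675) = 0.25377

0.254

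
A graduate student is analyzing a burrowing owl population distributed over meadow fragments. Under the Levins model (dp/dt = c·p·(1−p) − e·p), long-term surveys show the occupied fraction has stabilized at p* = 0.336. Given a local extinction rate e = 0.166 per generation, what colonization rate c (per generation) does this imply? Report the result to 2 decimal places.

0.25

At equilibrium c(1−p*) = e, so c = e/(1−p*).
c = 0.166/(1 − 0.336) = 0.166/0.6640 = 0.2500.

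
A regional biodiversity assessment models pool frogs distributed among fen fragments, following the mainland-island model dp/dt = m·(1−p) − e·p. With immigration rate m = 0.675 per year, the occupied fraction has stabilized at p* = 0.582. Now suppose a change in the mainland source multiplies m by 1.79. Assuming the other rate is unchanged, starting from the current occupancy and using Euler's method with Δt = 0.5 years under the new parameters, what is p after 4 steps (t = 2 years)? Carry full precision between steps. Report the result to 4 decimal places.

0.7136

Balance m(1−p*) = e·p* gives e = m(1−p*)/p* = 0.675×0.41800/0.58200 = 0.48479.
Starting from p₀ = 0.58200; update p ← p + (dp/dt)·Δt with the new parameters.
t = 0.5: p = 0.58200 + (+0.11145) = 0.69345
t = 1: p = 0.69345 + (+0.01711) = 0.71055
t = 1.5: p = 0.71055 + (+0.00263) = 0.71318
t = 2: p = 0.71318 + (+0.00040) = 0.71358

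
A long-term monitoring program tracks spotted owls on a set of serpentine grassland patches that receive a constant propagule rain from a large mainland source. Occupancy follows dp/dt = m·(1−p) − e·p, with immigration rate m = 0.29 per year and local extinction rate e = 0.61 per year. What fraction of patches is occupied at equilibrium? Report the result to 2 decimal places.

0.32

Setting dp/dt = 0: m − m·p* = e·p*, so m = (m+e)·p*.
p* = m/(m+e) = 0.29/(0.29+0.61) = 0.29/0.9000 = 0.3222.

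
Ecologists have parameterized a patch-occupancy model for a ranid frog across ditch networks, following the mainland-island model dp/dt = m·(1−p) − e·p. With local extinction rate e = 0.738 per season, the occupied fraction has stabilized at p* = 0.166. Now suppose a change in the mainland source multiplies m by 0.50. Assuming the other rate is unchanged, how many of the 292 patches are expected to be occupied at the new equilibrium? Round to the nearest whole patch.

Balance m(1−p*) = e·p* gives m = e·p*/(1−p*) = 0.738×0.16600/0.83400 = 0.14689.
New p* = m/(m+e) = 0.07344/(0.07344+0.73800) = 0.09051.
Expected occupied = 292 × 0.09051 = 26.43 ≈ 26.

26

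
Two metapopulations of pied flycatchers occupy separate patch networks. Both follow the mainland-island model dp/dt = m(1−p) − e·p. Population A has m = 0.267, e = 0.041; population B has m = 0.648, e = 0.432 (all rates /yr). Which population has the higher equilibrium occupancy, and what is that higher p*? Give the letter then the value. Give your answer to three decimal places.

A, 0.867

A: p*_A = m/(m+e) = 0.267/0.3080 = 0.8669.
B: p*_B = 0.648/1.0800 = 0.6000.
A is higher at 0.8669.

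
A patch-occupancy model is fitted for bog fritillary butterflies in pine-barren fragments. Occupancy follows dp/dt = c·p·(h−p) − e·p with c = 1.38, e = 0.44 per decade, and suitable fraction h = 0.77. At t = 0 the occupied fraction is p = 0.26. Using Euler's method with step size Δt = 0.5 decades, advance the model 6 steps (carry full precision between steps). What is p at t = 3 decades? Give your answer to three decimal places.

0.412

Update rule: p ← p + [c·p·(h−p) − e·p]·Δt with Δt = 0.5.
step 1: Δp = +0.03429, p = 0.29429
step 2: Δp = +0.03185, p = 0.32615
step 3: Δp = +0.02813, p = 0.35428
step 4: Δp = +0.02368, p = 0.37796
step 5: Δp = +0.01909, p = 0.39705
step 6: Δp = +0.01482, p = 0.41188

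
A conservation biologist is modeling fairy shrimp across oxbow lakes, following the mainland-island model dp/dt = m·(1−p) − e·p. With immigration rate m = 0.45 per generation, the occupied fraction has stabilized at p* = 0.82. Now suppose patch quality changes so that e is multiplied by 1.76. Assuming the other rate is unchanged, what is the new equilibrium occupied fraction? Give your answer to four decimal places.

Balance m(1−p*) = e·p* gives e = m(1−p*)/p* = 0.45×0.18000/0.82000 = 0.09878.
New p* = m/(m+e) = 0.45000/(0.45000+0.17385) = 0.72133.

0.7213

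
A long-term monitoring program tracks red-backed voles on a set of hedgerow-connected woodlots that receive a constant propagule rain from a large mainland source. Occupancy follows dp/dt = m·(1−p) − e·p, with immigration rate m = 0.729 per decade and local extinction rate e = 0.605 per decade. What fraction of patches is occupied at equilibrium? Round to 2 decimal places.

At equilibrium the propagule rain into empty patches balances local extinction: m(1−p*) = e·p*.
p* = m/(m+e) = 0.729/(0.729+0.605) = 0.729/1.3340 = 0.5465.

0.55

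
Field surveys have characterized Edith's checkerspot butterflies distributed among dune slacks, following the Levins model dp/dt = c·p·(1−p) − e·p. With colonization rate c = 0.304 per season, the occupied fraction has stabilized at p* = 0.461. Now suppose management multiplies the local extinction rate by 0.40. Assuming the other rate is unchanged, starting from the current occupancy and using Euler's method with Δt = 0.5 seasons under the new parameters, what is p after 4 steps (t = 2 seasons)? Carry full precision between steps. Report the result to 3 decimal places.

Balance c(1−p*) = e gives e = 0.304×(1 − 0.46100) = 0.16386.
Starting from p₀ = 0.46100; update p ← p + (dp/dt)·Δt with the new parameters.
p: 0.46100 → 0.48366  (Δp = +0.02266)
p: 0.48366 → 0.50577  (Δp = +0.02211)
p: 0.50577 → 0.52719  (Δp = +0.02142)
p: 0.52719 → 0.54780  (Δp = +0.02061)

0.548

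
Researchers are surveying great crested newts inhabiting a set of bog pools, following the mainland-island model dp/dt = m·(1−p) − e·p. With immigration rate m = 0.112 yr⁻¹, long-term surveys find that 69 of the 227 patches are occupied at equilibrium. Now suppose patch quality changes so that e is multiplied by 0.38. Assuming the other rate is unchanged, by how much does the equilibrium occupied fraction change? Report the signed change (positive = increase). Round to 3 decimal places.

0.231

Observed p* = 69/227 = 0.30396.
Balance m(1−p*) = e·p* gives e = m(1−p*)/p* = 0.112×0.69604/0.30396 = 0.25647.
New p* = m/(m+e) = 0.11200/(0.11200+0.09746) = 0.53471.
Δp* = 0.53471 − 0.30396 = +0.23075.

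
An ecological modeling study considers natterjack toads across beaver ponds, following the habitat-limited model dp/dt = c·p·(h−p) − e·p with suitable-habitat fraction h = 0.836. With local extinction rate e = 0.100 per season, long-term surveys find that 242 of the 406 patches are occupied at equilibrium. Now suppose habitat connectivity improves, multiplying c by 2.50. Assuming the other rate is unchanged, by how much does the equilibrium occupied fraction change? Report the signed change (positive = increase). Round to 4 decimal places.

Observed p* = 242/406 = 0.59606.
Balance c(h−p*) = e gives c = e/(0.836 − 0.59606) = 0.100/0.23994 = 0.41677.
New p* = 0.836 − e/c = 0.836 − 0.10000/1.04192 = 0.74002.
Δp* = 0.74002 − 0.59606 = +0.14396.

0.1440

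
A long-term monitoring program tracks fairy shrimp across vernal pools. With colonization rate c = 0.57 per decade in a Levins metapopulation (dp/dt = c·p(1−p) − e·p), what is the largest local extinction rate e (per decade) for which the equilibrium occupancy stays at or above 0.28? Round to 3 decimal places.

0.410

1 − e/c ≥ 0.28 ⇒ e ≤ c(1 − 0.28) = 0.57 × 0.7200.
e_max = 0.4104.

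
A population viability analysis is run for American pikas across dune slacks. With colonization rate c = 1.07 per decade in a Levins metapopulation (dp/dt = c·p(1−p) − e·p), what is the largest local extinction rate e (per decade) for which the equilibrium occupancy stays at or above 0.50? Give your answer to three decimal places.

0.535

1 − e/c ≥ 0.50 ⇒ e ≤ c(1 − 0.50) = 1.07 × 0.5000.
e_max = 0.5350.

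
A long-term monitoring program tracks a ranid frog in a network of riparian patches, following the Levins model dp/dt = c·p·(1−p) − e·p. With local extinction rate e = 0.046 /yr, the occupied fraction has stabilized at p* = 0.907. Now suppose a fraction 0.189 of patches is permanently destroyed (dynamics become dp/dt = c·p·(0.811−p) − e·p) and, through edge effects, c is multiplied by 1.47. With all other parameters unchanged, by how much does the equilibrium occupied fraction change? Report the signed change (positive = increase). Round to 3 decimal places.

Balance c(1−p*) = e gives c = e/(1 − 0.90700) = 0.046/0.09300 = 0.49462.
New p* = 0.811 − e/c = 0.811 − 0.04600/0.72709 = 0.74773.
Δp* = 0.74773 − 0.90700 = -0.15927.

-0.159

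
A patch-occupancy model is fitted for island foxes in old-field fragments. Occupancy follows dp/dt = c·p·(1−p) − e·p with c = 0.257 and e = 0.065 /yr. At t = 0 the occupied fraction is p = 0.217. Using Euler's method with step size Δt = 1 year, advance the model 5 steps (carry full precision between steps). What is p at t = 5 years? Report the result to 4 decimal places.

Update rule: p ← p + [c·p·(1−p) − e·p]·Δt with Δt = 1.
p: 0.21700 → 0.24656  (Δp = +0.02956)
p: 0.24656 → 0.27828  (Δp = +0.03172)
p: 0.27828 → 0.31181  (Δp = +0.03353)
p: 0.31181 → 0.34669  (Δp = +0.03488)
p: 0.34669 → 0.38236  (Δp = +0.03567)

0.3824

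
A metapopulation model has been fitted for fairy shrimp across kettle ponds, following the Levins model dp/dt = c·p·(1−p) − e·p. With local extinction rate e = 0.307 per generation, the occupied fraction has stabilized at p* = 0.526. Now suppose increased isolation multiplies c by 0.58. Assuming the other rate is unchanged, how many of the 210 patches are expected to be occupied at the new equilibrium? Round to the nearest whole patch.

38

Balance c(1−p*) = e gives c = e/(1 − 0.52600) = 0.307/0.47400 = 0.64768.
New p* = 1 − e/c = 1 − 0.30700/0.37565 = 0.18275.
Expected occupied = 210 × 0.18275 = 38.38 ≈ 38.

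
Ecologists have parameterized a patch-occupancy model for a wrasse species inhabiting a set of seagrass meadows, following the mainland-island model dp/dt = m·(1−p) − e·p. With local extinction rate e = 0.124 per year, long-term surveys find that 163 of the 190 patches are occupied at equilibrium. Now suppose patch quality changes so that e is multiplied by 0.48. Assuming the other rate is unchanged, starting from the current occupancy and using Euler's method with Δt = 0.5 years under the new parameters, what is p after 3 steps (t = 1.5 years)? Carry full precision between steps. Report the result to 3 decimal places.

0.912

Observed p* = 163/190 = 0.85789.
Balance m(1−p*) = e·p* gives m = e·p*/(1−p*) = 0.124×0.85789/0.14211 = 0.74859.
Starting from p₀ = 0.85789; update p ← p + (dp/dt)·Δt with the new parameters.
p: 0.85789 → 0.88555  (Δp = +0.02766)
p: 0.88555 → 0.90204  (Δp = +0.01648)
p: 0.90204 → 0.91186  (Δp = +0.00982)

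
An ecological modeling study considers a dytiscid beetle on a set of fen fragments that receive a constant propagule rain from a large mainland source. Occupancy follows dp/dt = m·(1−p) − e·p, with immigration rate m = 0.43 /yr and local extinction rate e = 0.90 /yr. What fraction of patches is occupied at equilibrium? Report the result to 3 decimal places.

0.323

At equilibrium the propagule rain into empty patches balances local extinction: m(1−p*) = e·p*.
p* = m/(m+e) = 0.43/(0.43+0.90) = 0.43/1.3300 = 0.3233.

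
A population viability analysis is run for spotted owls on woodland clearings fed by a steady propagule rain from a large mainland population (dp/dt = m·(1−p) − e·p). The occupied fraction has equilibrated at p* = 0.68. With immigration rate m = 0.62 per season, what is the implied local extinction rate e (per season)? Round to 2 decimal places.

0.29

At equilibrium m(1−p*) = e·p*, so e = m(1−p*)/p*.
e = 0.62 × 0.3200 / 0.68 = 0.2918.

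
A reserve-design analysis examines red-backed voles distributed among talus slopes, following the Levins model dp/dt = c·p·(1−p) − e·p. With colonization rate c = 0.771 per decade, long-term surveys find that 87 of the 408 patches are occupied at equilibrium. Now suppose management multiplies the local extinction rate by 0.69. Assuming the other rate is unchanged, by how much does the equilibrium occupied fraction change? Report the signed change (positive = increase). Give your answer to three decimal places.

0.244

Observed p* = 87/408 = 0.21324.
Balance c(1−p*) = e gives e = 0.771×(1 − 0.21324) = 0.60659.
New p* = 1 − e/c = 1 − 0.41855/0.77100 = 0.45713.
Δp* = 0.45713 − 0.21324 = +0.24389.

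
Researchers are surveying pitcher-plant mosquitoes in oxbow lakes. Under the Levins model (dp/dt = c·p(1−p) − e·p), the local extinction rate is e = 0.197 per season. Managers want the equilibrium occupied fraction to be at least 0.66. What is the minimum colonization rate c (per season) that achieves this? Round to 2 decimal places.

p* = 1 − e/c ≥ 0.66 requires e/c ≤ 0.3400, i.e. c ≥ e/0.3400.
c_min = 0.197/0.3400 = 0.5794.

0.58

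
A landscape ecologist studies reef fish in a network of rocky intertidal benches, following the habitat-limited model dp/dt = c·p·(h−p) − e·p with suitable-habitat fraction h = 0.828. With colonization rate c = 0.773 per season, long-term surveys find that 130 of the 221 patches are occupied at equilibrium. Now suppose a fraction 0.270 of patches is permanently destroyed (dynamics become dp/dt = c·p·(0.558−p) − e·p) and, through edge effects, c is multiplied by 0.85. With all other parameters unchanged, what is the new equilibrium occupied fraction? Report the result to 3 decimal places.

Observed p* = 130/221 = 0.58824.
Balance c(h−p*) = e gives e = 0.773×(0.828 − 0.58824) = 0.18533.
New p* = 0.558 − e/c = 0.558 − 0.18533/0.65705 = 0.27594.

0.276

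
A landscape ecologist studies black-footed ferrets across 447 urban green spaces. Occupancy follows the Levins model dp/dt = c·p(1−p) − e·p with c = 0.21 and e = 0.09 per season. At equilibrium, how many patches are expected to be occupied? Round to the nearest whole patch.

p* = 1 − e/c = 1 − 0.09/0.21 = 0.5714.
Expected occupied patches = N × p* = 447 × 0.5714 = 255.43 ≈ 255.

255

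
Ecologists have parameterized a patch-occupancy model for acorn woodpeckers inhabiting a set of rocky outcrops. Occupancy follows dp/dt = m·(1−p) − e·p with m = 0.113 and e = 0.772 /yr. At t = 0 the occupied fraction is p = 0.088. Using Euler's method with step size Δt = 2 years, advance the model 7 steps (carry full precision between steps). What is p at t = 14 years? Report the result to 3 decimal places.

0.134

Update rule: p ← p + [m·(1−p) − e·p]·Δt with Δt = 2.
step 1: Δp = +0.07024, p = 0.15824
step 2: Δp = -0.05408, p = 0.10416
step 3: Δp = +0.04165, p = 0.14580
step 4: Δp = -0.03207, p = 0.11373
step 5: Δp = +0.02469, p = 0.13843
step 6: Δp = -0.01901, p = 0.11941
step 7: Δp = +0.01464, p = 0.13405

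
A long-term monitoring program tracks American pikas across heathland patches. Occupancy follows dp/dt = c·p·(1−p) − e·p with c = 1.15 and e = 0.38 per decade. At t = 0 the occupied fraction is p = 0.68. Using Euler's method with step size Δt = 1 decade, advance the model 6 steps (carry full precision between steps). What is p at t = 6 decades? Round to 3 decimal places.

Update rule: p ← p + [c·p·(1−p) − e·p]·Δt with Δt = 1.
step 1: Δp = -0.00816, p = 0.67184
step 2: Δp = -0.00176, p = 0.67008
step 3: Δp = -0.00040, p = 0.66968
step 4: Δp = -0.00009, p = 0.66959
step 5: Δp = -0.00002, p = 0.66957
step 6: Δp = -0.00000, p = 0.66957

0.670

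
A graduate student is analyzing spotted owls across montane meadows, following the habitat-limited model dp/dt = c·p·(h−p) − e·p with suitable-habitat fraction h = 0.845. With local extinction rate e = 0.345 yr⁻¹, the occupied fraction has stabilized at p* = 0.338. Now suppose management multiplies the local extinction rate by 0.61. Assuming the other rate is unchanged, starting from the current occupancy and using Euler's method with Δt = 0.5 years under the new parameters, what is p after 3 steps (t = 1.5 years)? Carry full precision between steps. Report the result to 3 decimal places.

Balance c(h−p*) = e gives c = e/(0.845 − 0.33800) = 0.345/0.50700 = 0.68047.
Starting from p₀ = 0.33800; update p ← p + (dp/dt)·Δt with the new parameters.
p: 0.33800 → 0.36074  (Δp = +0.02274)
p: 0.36074 → 0.38222  (Δp = +0.02148)
p: 0.38222 → 0.40218  (Δp = +0.01996)

0.402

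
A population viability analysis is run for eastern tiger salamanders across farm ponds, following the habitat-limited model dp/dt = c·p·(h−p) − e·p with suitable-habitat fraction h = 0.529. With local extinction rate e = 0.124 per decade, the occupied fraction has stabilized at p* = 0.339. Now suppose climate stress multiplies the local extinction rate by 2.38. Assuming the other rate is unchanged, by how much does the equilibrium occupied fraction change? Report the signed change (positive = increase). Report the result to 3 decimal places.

-0.262

Balance c(h−p*) = e gives c = e/(0.529 − 0.33900) = 0.124/0.19000 = 0.65263.
New p* = 0.529 − e/c = 0.529 − 0.29512/0.65263 = 0.07680.
Δp* = 0.07680 − 0.33900 = -0.26220.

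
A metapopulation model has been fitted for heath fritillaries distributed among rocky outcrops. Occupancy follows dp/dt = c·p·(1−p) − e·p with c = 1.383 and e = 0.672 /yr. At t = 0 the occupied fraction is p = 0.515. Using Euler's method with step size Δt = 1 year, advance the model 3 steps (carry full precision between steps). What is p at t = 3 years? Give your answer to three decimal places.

Update rule: p ← p + [c·p·(1−p) − e·p]·Δt with Δt = 1.
t = 1: p = 0.51500 + (-0.00064) = 0.51436
t = 2: p = 0.51436 + (-0.00018) = 0.51417
t = 3: p = 0.51417 + (-0.00005) = 0.51412

0.514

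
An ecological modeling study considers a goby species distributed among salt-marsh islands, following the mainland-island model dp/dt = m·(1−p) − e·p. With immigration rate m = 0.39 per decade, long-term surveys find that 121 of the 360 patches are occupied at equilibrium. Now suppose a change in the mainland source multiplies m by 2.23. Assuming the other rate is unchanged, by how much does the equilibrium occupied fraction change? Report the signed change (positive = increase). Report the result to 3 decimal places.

0.194

Observed p* = 121/360 = 0.33611.
Balance m(1−p*) = e·p* gives e = m(1−p*)/p* = 0.39×0.66389/0.33611 = 0.77033.
New p* = m/(m+e) = 0.86970/(0.86970+0.77033) = 0.53030.
Δp* = 0.53030 − 0.33611 = +0.19419.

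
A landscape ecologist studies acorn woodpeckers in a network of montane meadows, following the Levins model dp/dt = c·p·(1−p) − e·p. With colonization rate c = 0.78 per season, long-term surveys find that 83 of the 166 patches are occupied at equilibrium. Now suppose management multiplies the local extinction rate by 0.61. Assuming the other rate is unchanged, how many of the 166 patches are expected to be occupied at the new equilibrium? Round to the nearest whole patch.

115

Observed p* = 83/166 = 0.50000.
Balance c(1−p*) = e gives e = 0.78×(1 − 0.50000) = 0.39000.
New p* = 1 − e/c = 1 − 0.23790/0.78000 = 0.69500.
Expected occupied = 166 × 0.69500 = 115.37 ≈ 115.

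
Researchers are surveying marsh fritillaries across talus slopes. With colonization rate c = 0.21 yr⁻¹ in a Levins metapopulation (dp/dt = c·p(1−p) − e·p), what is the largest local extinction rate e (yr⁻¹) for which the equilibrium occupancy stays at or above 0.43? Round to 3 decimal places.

0.120

1 − e/c ≥ 0.43 ⇒ e ≤ c(1 − 0.43) = 0.21 × 0.5700.
e_max = 0.1197.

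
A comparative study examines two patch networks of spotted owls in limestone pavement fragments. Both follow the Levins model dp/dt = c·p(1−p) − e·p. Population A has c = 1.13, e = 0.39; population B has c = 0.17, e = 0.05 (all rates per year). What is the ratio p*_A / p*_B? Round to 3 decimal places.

0.928

A: p*_A = 1 − 0.39/1.13 = 0.6549.
B: p*_B = 1 − 0.05/0.17 = 0.7059.
p*_A / p*_B = 0.6549/0.7059 = 0.9277.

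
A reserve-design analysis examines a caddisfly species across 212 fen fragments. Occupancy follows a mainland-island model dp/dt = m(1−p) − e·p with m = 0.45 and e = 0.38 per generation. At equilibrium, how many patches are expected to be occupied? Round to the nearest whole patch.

115

p* = m/(m+e) = 0.45/0.8300 = 0.5422.
Expected occupied patches = N × p* = 212 × 0.5422 = 114.94 ≈ 115.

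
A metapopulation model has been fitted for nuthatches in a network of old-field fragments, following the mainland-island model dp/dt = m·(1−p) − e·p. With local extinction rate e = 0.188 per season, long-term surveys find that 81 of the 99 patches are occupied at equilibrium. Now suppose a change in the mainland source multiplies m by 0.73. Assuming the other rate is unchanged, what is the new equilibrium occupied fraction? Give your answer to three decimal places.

Observed p* = 81/99 = 0.81818.
Balance m(1−p*) = e·p* gives m = e·p*/(1−p*) = 0.188×0.81818/0.18182 = 0.84599.
New p* = m/(m+e) = 0.61757/(0.61757+0.18800) = 0.76662.

0.767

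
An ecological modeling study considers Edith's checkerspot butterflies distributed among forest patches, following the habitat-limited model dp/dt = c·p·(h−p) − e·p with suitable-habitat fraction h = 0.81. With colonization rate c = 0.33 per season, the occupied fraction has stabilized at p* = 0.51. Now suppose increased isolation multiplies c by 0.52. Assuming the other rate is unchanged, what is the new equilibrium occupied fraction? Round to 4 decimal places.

0.2331

Balance c(h−p*) = e gives e = 0.33×(0.81 − 0.51000) = 0.09900.
New p* = 0.81 − e/c = 0.81 − 0.09900/0.17160 = 0.23308.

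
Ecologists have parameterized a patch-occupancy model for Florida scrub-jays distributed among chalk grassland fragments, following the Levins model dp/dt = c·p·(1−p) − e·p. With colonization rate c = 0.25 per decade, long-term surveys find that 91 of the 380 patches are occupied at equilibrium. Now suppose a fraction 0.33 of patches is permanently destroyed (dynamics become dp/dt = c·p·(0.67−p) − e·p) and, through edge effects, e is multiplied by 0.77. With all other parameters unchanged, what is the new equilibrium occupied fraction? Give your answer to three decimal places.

0.084

Observed p* = 91/380 = 0.23947.
Balance c(1−p*) = e gives e = 0.25×(1 − 0.23947) = 0.19013.
New p* = 0.67 − e/c = 0.67 − 0.14640/0.25000 = 0.08440.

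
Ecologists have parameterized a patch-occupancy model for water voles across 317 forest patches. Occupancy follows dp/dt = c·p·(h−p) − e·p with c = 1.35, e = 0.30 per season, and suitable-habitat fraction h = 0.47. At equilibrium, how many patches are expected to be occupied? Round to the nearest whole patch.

79

p* = h − e/c = 0.47 − 0.2222 = 0.2478.
Expected occupied patches = N × p* = 317 × 0.2478 = 78.55 ≈ 79.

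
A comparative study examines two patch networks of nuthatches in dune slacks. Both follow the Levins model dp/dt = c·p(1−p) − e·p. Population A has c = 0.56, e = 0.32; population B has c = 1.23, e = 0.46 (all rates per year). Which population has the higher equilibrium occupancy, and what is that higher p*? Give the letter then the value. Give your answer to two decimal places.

A: p*_A = 1 − 0.32/0.56 = 0.4286.
B: p*_B = 1 − 0.46/1.23 = 0.6260.
B is higher at 0.6260.

B, 0.63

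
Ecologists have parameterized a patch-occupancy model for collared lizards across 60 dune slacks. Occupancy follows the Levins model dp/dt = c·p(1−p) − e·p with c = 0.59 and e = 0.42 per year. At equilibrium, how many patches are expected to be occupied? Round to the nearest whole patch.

17

p* = 1 − e/c = 1 − 0.42/0.59 = 0.2881.
Expected occupied patches = N × p* = 60 × 0.2881 = 17.29 ≈ 17.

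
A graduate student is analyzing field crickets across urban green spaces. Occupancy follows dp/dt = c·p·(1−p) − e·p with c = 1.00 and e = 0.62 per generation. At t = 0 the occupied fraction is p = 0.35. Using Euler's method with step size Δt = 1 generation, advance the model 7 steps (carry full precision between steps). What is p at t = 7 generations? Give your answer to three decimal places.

0.379

Update rule: p ← p + [c·p·(1−p) − e·p]·Δt with Δt = 1.
p: 0.35000 → 0.36050  (Δp = +0.01050)
p: 0.36050 → 0.36753  (Δp = +0.00703)
p: 0.36753 → 0.37211  (Δp = +0.00458)
p: 0.37211 → 0.37505  (Δp = +0.00293)
p: 0.37505 → 0.37691  (Δp = +0.00186)
p: 0.37691 → 0.37807  (Δp = +0.00117)
p: 0.37807 → 0.37880  (Δp = +0.00073)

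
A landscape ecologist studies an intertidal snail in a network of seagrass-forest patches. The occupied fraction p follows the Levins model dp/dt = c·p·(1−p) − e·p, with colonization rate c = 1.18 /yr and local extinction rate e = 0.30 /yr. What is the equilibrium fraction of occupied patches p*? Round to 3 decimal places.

At equilibrium, colonization balances extinction: c·p*·(1−p*) = e·p*.
So p* = 1 − e/c = 1 − 0.30/1.18 = 1 − 0.2542 = 0.7458.

0.746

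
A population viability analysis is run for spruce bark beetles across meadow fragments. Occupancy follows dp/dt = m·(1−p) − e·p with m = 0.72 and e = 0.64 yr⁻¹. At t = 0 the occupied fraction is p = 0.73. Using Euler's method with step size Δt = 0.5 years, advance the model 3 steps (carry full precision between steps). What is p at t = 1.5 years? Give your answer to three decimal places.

Update rule: p ← p + [m·(1−p) − e·p]·Δt with Δt = 0.5.
p: 0.73000 → 0.59360  (Δp = -0.13640)
p: 0.59360 → 0.54995  (Δp = -0.04365)
p: 0.54995 → 0.53598  (Δp = -0.01397)

0.536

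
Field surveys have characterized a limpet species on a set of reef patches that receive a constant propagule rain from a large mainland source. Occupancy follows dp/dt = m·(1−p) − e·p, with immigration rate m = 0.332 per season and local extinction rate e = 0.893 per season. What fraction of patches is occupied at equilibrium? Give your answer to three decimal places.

0.271

Setting dp/dt = 0: m − m·p* = e·p*, so m = (m+e)·p*.
p* = m/(m+e) = 0.332/(0.332+0.893) = 0.332/1.2250 = 0.2710.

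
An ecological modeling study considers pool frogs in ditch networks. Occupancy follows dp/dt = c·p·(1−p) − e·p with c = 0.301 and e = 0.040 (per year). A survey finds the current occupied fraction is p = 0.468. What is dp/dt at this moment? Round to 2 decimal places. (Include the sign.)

Colonization term: c·p·(1−p) = 0.301×0.468×0.5320 = 0.07494.
Extinction term: e·p = 0.01872.
dp/dt = 0.07494 − 0.01872 = 0.05622.

0.06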